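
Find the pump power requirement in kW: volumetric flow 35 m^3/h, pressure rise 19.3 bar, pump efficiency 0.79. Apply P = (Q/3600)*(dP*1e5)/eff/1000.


Q = 35 / 3600 = 0.00972222 m^3/s
P = 0.00972222 * (19.3 * 1e5) / 0.79 / 1000 = 23.75

23.75 kW


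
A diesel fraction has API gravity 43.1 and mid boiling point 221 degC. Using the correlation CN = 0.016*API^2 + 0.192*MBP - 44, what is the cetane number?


CN = 0.016 * 43.1^2 + 0.192 * 221 - 44
CN = 29.72176 + 42.432 - 44 = 28.15376

28.15376


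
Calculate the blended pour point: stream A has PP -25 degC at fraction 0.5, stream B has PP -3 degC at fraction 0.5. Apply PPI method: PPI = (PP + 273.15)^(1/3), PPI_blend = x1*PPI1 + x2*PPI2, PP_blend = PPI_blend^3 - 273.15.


PPI_1 = (-25 + 273.15)^(1/3) = 6.284028
PPI_2 = (-3 + 273.15)^(1/3) = 6.464501
PPI_blend = 0.5 * 6.284028 + 0.5 * 6.464501 = 6.374265
PP_blend = 6.374265^3 - 273.15 = 258.9944 - 273.15 = -14.16

-14.16 degC


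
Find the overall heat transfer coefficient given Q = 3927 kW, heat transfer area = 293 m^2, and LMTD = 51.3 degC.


From Q = U*A*LMTD, U = Q / (A * LMTD)
U = 3927 / (293 * 51.3) = 3927 / 15030.9 = 0.2613

0.2613 kW/(m^2*K)


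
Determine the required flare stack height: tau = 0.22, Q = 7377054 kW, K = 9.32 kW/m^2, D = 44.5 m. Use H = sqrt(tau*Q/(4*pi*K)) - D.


tau*Q/(4*pi*K) = 0.22 * 7377054 / (4 * pi * 9.32) = 13857.3
sqrt(13857.3) = 117.717
H = 117.717 - 44.5 = 73.22

73.22 m


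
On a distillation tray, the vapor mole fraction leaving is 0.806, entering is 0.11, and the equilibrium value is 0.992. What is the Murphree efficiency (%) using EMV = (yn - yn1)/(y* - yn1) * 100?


Murphree vapor efficiency: EMV = (y_n - y_(n-1)) / (y*_n - y_(n-1)) * 100
EMV = (0.806 - 0.11) / (0.992 - 0.11) * 100 = 0.696 / 0.882 * 100 = 78.91

78.91 %


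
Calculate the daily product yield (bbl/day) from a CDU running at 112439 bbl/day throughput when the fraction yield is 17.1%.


Crude throughput = 112439 bbl/day
Fraction yield = 17.1%
yield = throughput * fraction / 100
yield = 112439 * 17.1 / 100 = 19227.069

19227.069 bbl/day


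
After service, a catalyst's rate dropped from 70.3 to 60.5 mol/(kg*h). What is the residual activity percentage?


Activity (%) = (rate_used / rate_fresh) * 100
rate_used = 60.5, rate_fresh = 70.3
= (60.5 / 70.3) * 100
= 0.8606 * 100 = 86.06

86.06 %


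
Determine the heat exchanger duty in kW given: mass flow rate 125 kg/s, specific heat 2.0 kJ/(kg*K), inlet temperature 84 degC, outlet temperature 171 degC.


Q = m_dot * cp * delta_T
delta_T = 171 - 84 = 87 K
Q = 125 * 2.0 * 87
= 250 * 87
= 21750 kW

21750 kW


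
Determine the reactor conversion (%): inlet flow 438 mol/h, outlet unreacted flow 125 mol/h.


X = (F_in - F_out) / F_in * 100
Moles reacted = 438 - 125 = 313
X = 313 / 438 * 100
= 0.7146 * 100
= 71.46 %

71.46 %


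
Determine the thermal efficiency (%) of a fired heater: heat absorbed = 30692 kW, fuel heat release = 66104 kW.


Furnace efficiency = Q_absorbed / Q_fuel * 100
= 30692 / 66104 * 100 = 46.43

46.43 %


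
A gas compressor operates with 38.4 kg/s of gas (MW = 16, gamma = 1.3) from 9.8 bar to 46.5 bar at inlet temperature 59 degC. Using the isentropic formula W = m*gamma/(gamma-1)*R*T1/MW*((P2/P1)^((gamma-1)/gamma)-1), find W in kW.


Isentropic work: W = m*(gamma/(gamma-1))*(R*T1/MW)*((P2/P1)^((gamma-1)/gamma) - 1)
T1 = 59 + 273.15 = 332.15 K
Pressure ratio = 46.5 / 9.8 = 4.7449
Exponent = (1.3 - 1)/1.3 = 0.230769
(P2/P1)^exp - 1 = 4.7449^0.230769 - 1 = 0.43236
W = 38.4 * 1.3 / 0.3 * 8.314 * 332.15 / 16 * 0.43236 = 12420

12420 kW


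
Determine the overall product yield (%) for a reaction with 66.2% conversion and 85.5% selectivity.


Overall yield = conversion (%) * selectivity (%) / 100
Conversion = 66.2%, Selectivity = 85.5%
Y = 66.2 * 85.5 / 100
= 56.601 %

56.601 %


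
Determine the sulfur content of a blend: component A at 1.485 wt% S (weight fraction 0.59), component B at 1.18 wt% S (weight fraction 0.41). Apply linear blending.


Linear sulfur blending: S_blend = x1*S1 + x2*S2
Contribution 1: 0.59 * 1.485 = 0.87615 wt%
Contribution 2: 0.41 * 1.18 = 0.4838 wt%
S_blend = 0.87615 + 0.4838 = 1.35995

1.35995 wt%


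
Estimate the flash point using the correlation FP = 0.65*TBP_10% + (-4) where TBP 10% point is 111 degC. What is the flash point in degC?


FP = 0.65 * 111 + (-4) = 68.15

68.15 degC


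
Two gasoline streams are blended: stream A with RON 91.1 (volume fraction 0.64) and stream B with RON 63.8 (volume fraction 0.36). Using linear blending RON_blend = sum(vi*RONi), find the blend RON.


Linear blending: RON_blend = sum(vi * RONi)
Contribution 1: 0.64 * 91.1 = 58.304
Contribution 2: 0.36 * 63.8 = 22.968
RON_blend = 58.304 + 22.968 = 81.272

81.272


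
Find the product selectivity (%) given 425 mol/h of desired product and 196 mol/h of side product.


Selectivity = desired / (desired + undesired) * 100
Total products = 425 + 196 = 621 mol/h
S = 425 / 621 * 100
= 0.6844 * 100
= 68.44 %

68.44 %


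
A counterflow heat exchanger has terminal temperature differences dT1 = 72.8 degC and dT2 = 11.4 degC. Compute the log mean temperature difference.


LMTD = (dT1 - dT2) / ln(dT1/dT2)
= (72.8 - 11.4) / ln(72.8 / 11.4) = 61.4 / 1.8541 = 33.12

33.12 degC


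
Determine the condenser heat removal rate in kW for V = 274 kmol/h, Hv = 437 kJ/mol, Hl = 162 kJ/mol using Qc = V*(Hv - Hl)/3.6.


Qc = 274 * (437 - 162) / 3.6 = 274 * 275 / 3.6 = 20930

20930 kW


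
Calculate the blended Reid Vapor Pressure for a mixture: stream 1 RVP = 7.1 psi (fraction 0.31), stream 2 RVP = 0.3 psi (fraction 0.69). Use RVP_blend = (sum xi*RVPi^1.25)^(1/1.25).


Chevron index: RVP_blend = (sum xi*RVPi^1.25)^(1/1.25)
RVP^1.25 terms: 0.31 * 7.1^1.25 + 0.69 * 0.3^1.25 = 3.74601
RVP_blend = 3.74601^(1/1.25) = 2.876

2.876 psi


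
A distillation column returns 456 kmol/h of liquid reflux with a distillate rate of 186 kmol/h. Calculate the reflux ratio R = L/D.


Reflux ratio definition: R = L / D (liquid returned / distillate withdrawn)
L = 456 kmol/h, D = 186 kmol/h
R = 456 / 186 = 2.452

2.452


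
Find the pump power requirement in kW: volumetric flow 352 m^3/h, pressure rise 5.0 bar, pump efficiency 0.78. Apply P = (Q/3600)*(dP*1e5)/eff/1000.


Q = 352 / 3600 = 0.0977778 m^3/s
P = 0.0977778 * (5.0 * 1e5) / 0.78 / 1000 = 62.68

62.68 kW


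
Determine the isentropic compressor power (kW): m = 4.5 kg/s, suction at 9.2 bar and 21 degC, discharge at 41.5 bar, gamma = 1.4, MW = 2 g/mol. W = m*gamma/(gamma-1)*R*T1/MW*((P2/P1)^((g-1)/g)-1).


Isentropic work: W = m*(gamma/(gamma-1))*(R*T1/MW)*((P2/P1)^((gamma-1)/gamma) - 1)
T1 = 21 + 273.15 = 294.15 K
Pressure ratio = 41.5 / 9.2 = 4.51087
Exponent = (1.4 - 1)/1.4 = 0.285714
(P2/P1)^exp - 1 = 4.51087^0.285714 - 1 = 0.537911
W = 4.5 * 1.4 / 0.4 * 8.314 * 294.15 / 2 * 0.537911 = 10360

10360 kW


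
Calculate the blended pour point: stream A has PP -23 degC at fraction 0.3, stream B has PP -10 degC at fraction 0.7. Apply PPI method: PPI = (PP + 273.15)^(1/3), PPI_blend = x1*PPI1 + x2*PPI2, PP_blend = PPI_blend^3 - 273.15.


PPI_1 = (-23 + 273.15)^(1/3) = 6.300865
PPI_2 = (-10 + 273.15)^(1/3) = 6.408176
PPI_blend = 0.3 * 6.300865 + 0.7 * 6.408176 = 6.375983
PP_blend = 6.375983^3 - 273.15 = 259.2039 - 273.15 = -13.95

-13.95 degC


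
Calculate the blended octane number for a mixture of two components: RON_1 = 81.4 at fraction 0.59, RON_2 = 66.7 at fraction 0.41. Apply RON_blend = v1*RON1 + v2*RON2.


Linear blending: RON_blend = sum(vi * RONi)
Contribution 1: 0.59 * 81.4 = 48.026
Contribution 2: 0.41 * 66.7 = 27.347
RON_blend = 48.026 + 27.347 = 75.373

75.373


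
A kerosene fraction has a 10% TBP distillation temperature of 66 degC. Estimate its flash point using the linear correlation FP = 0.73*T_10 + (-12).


FP = 0.73 * 66 + (-12) = 36.18

36.18 degC


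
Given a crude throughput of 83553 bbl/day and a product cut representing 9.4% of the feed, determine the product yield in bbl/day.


Crude throughput = 83553 bbl/day
Fraction yield = 9.4%
yield = throughput * fraction / 100
yield = 83553 * 9.4 / 100 = 7853.982

7853.982 bbl/day


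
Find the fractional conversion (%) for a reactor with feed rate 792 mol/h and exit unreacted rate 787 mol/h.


X = (F_in - F_out) / F_in * 100
Moles reacted = 792 - 787 = 5
X = 5 / 792 * 100
= 0.006313 * 100
= 0.6313 %

0.6313 %


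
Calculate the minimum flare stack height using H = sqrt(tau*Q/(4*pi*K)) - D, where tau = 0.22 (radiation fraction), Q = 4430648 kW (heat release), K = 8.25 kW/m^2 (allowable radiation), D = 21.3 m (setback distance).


tau*Q/(4*pi*K) = 0.22 * 4430648 / (4 * pi * 8.25) = 9402.13
sqrt(9402.13) = 96.9646
H = 96.9646 - 21.3 = 75.66

75.66 m


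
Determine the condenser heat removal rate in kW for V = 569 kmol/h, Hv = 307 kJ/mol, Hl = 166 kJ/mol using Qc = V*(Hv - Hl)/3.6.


Qc = 569 * (307 - 166) / 3.6 = 569 * 141 / 3.6 = 22290

22290 kW


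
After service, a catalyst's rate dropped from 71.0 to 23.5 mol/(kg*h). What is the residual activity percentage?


Activity (%) = (rate_used / rate_fresh) * 100
rate_used = 23.5, rate_fresh = 71.0
= (23.5 / 71.0) * 100
= 0.3310 * 100 = 33.10

33.10 %


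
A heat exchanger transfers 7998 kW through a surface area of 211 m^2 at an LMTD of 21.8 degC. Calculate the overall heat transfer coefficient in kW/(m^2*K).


From Q = U*A*LMTD, U = Q / (A * LMTD)
U = 7998 / (211 * 21.8) = 7998 / 4599.8 = 1.739

1.739 kW/(m^2*K)


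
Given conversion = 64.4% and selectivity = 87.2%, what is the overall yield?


Overall yield = conversion (%) * selectivity (%) / 100
Conversion = 64.4%, Selectivity = 87.2%
Y = 64.4 * 87.2 / 100
= 56.1568 %

56.1568 %


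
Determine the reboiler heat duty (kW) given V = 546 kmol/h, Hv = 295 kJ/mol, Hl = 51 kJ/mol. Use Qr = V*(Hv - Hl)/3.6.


Qr = 546 * (295 - 51) / 3.6 = 546 * 244 / 3.6 = 37010

37010 kW


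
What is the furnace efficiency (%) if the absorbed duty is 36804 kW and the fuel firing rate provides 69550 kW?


Furnace efficiency = Q_absorbed / Q_fuel * 100
= 36804 / 69550 * 100 = 52.92

52.92 %


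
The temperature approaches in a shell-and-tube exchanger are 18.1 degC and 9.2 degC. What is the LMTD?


LMTD = (dT1 - dT2) / ln(dT1/dT2)
= (18.1 - 9.2) / ln(18.1 / 9.2) = 8.9 / 0.676708 = 13.15

13.15 degC


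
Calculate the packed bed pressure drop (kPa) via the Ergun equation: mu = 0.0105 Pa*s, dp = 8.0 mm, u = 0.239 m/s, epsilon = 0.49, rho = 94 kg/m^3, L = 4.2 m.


dp = 8.0 mm = 0.008 m
Viscous term = 150*0.0105*0.239*(1-0.49)^2 / (0.008^2*0.49^3) = 13003.2
Inertial term = 1.75*94*0.239^2*(1-0.49) / (0.008*0.49^3) = 5091.59
dP/L = 13003.2 + 5091.59 = 18094.8 Pa/m
dP = 18094.8 * 4.2 / 1000 = 76.00 kPa

76.00 kPa


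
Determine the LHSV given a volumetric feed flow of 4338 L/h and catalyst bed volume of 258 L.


LHSV = volumetric feed rate / catalyst volume
= 4338 L/h / 258 L
= 16.81 h^-1

16.81 h^-1


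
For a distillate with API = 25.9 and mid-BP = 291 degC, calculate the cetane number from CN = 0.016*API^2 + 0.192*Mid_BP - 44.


CN = 0.016 * 25.9^2 + 0.192 * 291 - 44
CN = 10.73296 + 55.872 - 44 = 22.60496

22.60496


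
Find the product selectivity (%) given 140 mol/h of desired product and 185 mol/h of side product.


Selectivity = desired / (desired + undesired) * 100
Total products = 140 + 185 = 325 mol/h
S = 140 / 325 * 100
= 0.4308 * 100
= 43.08 %

43.08 %


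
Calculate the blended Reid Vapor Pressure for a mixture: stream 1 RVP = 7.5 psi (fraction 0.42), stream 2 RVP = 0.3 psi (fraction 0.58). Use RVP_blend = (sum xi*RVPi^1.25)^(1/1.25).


Chevron index: RVP_blend = (sum xi*RVPi^1.25)^(1/1.25)
RVP^1.25 terms: 0.42 * 7.5^1.25 + 0.58 * 0.3^1.25 = 5.34163
RVP_blend = 5.34163^(1/1.25) = 3.821

3.821 psi


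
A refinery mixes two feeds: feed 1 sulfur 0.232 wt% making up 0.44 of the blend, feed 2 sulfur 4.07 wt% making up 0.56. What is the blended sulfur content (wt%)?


Linear sulfur blending: S_blend = x1*S1 + x2*S2
Contribution 1: 0.44 * 0.232 = 0.10208 wt%
Contribution 2: 0.56 * 4.07 = 2.2792 wt%
S_blend = 0.10208 + 2.2792 = 2.38128

2.38128 wt%


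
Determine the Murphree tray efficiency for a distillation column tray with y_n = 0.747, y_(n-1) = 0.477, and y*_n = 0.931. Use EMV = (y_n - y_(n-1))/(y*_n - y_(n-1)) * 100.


Murphree vapor efficiency: EMV = (y_n - y_(n-1)) / (y*_n - y_(n-1)) * 100
EMV = (0.747 - 0.477) / (0.931 - 0.477) * 100 = 0.27 / 0.454 * 100 = 59.47

59.47 %


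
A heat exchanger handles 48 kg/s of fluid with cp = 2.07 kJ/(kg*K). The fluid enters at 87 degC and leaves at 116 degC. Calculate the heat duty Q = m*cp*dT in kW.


Q = m_dot * cp * delta_T
delta_T = 116 - 87 = 29 K
Q = 48 * 2.07 * 29
= 99.36 * 29
= 2881.44 kW

2881.44 kW


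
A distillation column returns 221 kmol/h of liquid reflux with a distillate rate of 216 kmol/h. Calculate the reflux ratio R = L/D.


Reflux ratio definition: R = L / D (liquid returned / distillate withdrawn)
L = 221 kmol/h, D = 216 kmol/h
R = 221 / 216 = 1.023

1.023


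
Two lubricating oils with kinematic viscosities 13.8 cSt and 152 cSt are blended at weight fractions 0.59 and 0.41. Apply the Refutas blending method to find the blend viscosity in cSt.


Refutas method: VBN_i = 14.534*ln(ln(visc_i + 0.8)) + 10.975, blended linearly by mass fraction; since VBN is linear in VBI_i = ln(ln(visc_i + 0.8)) and the fractions sum to 1, blend VBI directly: visc = exp(exp(VBI_blend)) - 0.8
VBI_1 = ln(ln(13.8 + 0.8)) = 0.986198
VBI_2 = ln(ln(152 + 0.8)) = 1.61525
VBI_blend = 0.59 * 0.986198 + 0.41 * 1.61525 = 1.24411
visc_blend = exp(exp(1.24411)) - 0.8 = 31.33

31.33 cSt


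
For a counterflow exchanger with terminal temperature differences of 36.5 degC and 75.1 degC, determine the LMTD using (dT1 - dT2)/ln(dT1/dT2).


LMTD = (dT1 - dT2) / ln(dT1/dT2)
= (36.5 - 75.1) / ln(36.5 / 75.1) = -38.6 / -0.721508 = 53.50

53.50 degC


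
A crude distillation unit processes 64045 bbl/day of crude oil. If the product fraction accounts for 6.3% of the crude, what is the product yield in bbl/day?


Crude throughput = 64045 bbl/day
Fraction yield = 6.3%
yield = throughput * fraction / 100
yield = 64045 * 6.3 / 100 = 4034.835

4034.835 bbl/day


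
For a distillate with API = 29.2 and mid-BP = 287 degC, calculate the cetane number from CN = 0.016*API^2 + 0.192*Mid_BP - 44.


CN = 0.016 * 29.2^2 + 0.192 * 287 - 44
CN = 13.64224 + 55.104 - 44 = 24.74624

24.74624


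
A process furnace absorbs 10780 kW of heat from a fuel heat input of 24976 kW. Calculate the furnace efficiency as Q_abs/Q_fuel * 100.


Furnace efficiency = Q_absorbed / Q_fuel * 100
= 10780 / 24976 * 100 = 43.16

43.16 %


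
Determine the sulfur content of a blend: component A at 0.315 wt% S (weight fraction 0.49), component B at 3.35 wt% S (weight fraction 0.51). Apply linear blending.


Linear sulfur blending: S_blend = x1*S1 + x2*S2
Contribution 1: 0.49 * 0.315 = 0.15435 wt%
Contribution 2: 0.51 * 3.35 = 1.7085 wt%
S_blend = 0.15435 + 1.7085 = 1.86285

1.86285 wt%


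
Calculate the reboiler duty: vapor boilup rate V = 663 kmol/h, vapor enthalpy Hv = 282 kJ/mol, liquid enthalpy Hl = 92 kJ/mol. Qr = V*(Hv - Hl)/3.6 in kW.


Qr = 663 * (282 - 92) / 3.6 = 663 * 190 / 3.6 = 34990

34990 kW


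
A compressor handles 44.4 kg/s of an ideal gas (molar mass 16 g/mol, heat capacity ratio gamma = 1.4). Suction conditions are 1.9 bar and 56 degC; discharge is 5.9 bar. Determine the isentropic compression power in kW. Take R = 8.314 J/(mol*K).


Isentropic work: W = m*(gamma/(gamma-1))*(R*T1/MW)*((P2/P1)^((gamma-1)/gamma) - 1)
T1 = 56 + 273.15 = 329.15 K
Pressure ratio = 5.9 / 1.9 = 3.10526
Exponent = (1.4 - 1)/1.4 = 0.285714
(P2/P1)^exp - 1 = 3.10526^0.285714 - 1 = 0.38229
W = 44.4 * 1.4 / 0.4 * 8.314 * 329.15 / 16 * 0.38229 = 10160

10160 kW


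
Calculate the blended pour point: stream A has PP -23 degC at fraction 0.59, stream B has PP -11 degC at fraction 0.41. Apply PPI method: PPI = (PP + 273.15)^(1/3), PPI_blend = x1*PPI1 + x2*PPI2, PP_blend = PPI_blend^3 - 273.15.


PPI_1 = (-23 + 273.15)^(1/3) = 6.300865
PPI_2 = (-11 + 273.15)^(1/3) = 6.400049
PPI_blend = 0.59 * 6.300865 + 0.41 * 6.400049 = 6.34153
PP_blend = 6.34153^3 - 273.15 = 255.0246 - 273.15 = -18.13

-18.13 degC


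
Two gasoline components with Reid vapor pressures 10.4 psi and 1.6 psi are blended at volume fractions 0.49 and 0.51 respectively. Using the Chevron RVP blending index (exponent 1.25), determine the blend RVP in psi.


Chevron index: RVP_blend = (sum xi*RVPi^1.25)^(1/1.25)
RVP^1.25 terms: 0.49 * 10.4^1.25 + 0.51 * 1.6^1.25 = 10.0691
RVP_blend = 10.0691^(1/1.25) = 6.344

6.344 psi


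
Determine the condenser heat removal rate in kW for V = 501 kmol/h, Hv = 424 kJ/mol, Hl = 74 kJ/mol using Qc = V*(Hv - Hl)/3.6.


Qc = 501 * (424 - 74) / 3.6 = 501 * 350 / 3.6 = 48710

48710 kW


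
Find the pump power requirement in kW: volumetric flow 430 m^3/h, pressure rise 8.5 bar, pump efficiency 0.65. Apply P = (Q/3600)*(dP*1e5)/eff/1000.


Q = 430 / 3600 = 0.119444 m^3/s
P = 0.119444 * (8.5 * 1e5) / 0.65 / 1000 = 156.2

156.2 kW


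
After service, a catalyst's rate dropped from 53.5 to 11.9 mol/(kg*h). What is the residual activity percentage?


Activity (%) = (rate_used / rate_fresh) * 100
rate_used = 11.9, rate_fresh = 53.5
= (11.9 / 53.5) * 100
= 0.2224 * 100 = 22.24

22.24 %


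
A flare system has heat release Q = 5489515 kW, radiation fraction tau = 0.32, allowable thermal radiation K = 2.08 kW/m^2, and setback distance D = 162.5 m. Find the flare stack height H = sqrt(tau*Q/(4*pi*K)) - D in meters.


tau*Q/(4*pi*K) = 0.32 * 5489515 / (4 * pi * 2.08) = 67206.4
sqrt(67206.4) = 259.242
H = 259.242 - 162.5 = 96.74

96.74 m


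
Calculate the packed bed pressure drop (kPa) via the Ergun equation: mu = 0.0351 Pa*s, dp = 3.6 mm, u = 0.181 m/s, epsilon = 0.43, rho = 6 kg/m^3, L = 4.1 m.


dp = 3.6 mm = 0.0036 m
Viscous term = 150*0.0351*0.181*(1-0.43)^2 / (0.0036^2*0.43^3) = 300481
Inertial term = 1.75*6*0.181^2*(1-0.43) / (0.0036*0.43^3) = 685.036
dP/L = 300481 + 685.036 = 301166 Pa/m
dP = 301166 * 4.1 / 1000 = 1235 kPa

1235 kPa


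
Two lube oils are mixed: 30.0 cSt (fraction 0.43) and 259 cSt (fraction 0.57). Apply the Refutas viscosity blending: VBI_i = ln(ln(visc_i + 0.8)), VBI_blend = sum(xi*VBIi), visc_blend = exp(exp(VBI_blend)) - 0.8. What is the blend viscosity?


Refutas method: VBN_i = 14.534*ln(ln(visc_i + 0.8)) + 10.975, blended linearly by mass fraction; since VBN is linear in VBI_i = ln(ln(visc_i + 0.8)) and the fractions sum to 1, blend VBI directly: visc = exp(exp(VBI_blend)) - 0.8
VBI_1 = ln(ln(30.0 + 0.8)) = 1.23184
VBI_2 = ln(ln(259 + 0.8)) = 1.71558
VBI_blend = 0.43 * 1.23184 + 0.57 * 1.71558 = 1.50757
visc_blend = exp(exp(1.50757)) - 0.8 = 90.65

90.65 cSt


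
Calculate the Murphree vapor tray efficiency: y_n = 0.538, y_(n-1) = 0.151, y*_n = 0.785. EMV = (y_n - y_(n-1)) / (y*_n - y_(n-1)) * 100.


Murphree vapor efficiency: EMV = (y_n - y_(n-1)) / (y*_n - y_(n-1)) * 100
EMV = (0.538 - 0.151) / (0.785 - 0.151) * 100 = 0.387 / 0.634 * 100 = 61.04

61.04 %


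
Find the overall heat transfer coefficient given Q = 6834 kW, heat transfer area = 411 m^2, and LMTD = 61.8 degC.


From Q = U*A*LMTD, U = Q / (A * LMTD)
U = 6834 / (411 * 61.8) = 6834 / 25399.8 = 0.2691

0.2691 kW/(m^2*K)


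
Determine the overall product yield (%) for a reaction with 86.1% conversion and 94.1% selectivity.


Overall yield = conversion (%) * selectivity (%) / 100
Conversion = 86.1%, Selectivity = 94.1%
Y = 86.1 * 94.1 / 100
= 81.0201 %

81.0201 %


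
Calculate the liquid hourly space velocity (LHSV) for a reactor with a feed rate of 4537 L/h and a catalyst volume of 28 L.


LHSV = volumetric feed rate / catalyst volume
= 4537 L/h / 28 L
= 162.0 h^-1

162.0 h^-1


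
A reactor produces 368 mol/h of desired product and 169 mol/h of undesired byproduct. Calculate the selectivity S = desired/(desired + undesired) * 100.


Selectivity = desired / (desired + undesired) * 100
Total products = 368 + 169 = 537 mol/h
S = 368 / 537 * 100
= 0.6853 * 100
= 68.53 %

68.53 %


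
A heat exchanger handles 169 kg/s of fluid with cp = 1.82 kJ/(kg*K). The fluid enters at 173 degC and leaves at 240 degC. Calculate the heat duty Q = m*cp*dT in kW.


Q = m_dot * cp * delta_T
delta_T = 240 - 173 = 67 K
Q = 169 * 1.82 * 67
= 307.58 * 67
= 20607.86 kW

20607.86 kW


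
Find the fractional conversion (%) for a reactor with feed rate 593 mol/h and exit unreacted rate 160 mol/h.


X = (F_in - F_out) / F_in * 100
Moles reacted = 593 - 160 = 433
X = 433 / 593 * 100
= 0.7302 * 100
= 73.02 %

73.02 %


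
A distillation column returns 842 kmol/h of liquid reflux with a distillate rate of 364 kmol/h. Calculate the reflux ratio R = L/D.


Reflux ratio definition: R = L / D (liquid returned / distillate withdrawn)
L = 842 kmol/h, D = 364 kmol/h
R = 842 / 364 = 2.313

2.313


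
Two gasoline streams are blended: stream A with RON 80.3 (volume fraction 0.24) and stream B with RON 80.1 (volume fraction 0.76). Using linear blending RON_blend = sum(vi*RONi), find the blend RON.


Linear blending: RON_blend = sum(vi * RONi)
Contribution 1: 0.24 * 80.3 = 19.272
Contribution 2: 0.76 * 80.1 = 60.876
RON_blend = 19.272 + 60.876 = 80.148

80.148


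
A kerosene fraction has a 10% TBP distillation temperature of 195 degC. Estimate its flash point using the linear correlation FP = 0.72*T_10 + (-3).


FP = 0.72 * 195 + (-3) = 137.4

137.4 degC


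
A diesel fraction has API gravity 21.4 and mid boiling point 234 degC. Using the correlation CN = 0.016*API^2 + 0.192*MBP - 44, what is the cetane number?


CN = 0.016 * 21.4^2 + 0.192 * 234 - 44
CN = 7.32736 + 44.928 - 44 = 8.25536

8.25536


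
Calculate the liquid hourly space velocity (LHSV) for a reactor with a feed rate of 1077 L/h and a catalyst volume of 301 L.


LHSV = volumetric feed rate / catalyst volume
= 1077 L/h / 301 L
= 3.578 h^-1

3.578 h^-1


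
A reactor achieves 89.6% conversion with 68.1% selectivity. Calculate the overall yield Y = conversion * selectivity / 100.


Overall yield = conversion (%) * selectivity (%) / 100
Conversion = 89.6%, Selectivity = 68.1%
Y = 89.6 * 68.1 / 100
= 61.0176 %

61.0176 %


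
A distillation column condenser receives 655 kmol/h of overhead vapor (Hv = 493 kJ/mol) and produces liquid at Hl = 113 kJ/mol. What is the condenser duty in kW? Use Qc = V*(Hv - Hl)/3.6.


Qc = 655 * (493 - 113) / 3.6 = 655 * 380 / 3.6 = 69140

69140 kW


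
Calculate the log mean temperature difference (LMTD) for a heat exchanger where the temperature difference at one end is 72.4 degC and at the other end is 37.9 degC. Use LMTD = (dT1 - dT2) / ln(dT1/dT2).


LMTD = (dT1 - dT2) / ln(dT1/dT2)
= (72.4 - 37.9) / ln(72.4 / 37.9) = 34.5 / 0.647255 = 53.30

53.30 degC


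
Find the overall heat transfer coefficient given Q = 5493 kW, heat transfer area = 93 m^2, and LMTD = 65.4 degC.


From Q = U*A*LMTD, U = Q / (A * LMTD)
U = 5493 / (93 * 65.4) = 5493 / 6082.2 = 0.9031

0.9031 kW/(m^2*K)


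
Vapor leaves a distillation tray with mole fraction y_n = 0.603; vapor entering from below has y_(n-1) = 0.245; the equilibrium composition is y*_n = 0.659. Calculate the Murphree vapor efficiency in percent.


Murphree vapor efficiency: EMV = (y_n - y_(n-1)) / (y*_n - y_(n-1)) * 100
EMV = (0.603 - 0.245) / (0.659 - 0.245) * 100 = 0.358 / 0.414 * 100 = 86.47

86.47 %


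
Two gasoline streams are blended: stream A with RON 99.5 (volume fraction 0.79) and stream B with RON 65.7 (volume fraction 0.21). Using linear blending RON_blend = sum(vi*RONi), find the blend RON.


Linear blending: RON_blend = sum(vi * RONi)
Contribution 1: 0.79 * 99.5 = 78.605
Contribution 2: 0.21 * 65.7 = 13.797
RON_blend = 78.605 + 13.797 = 92.402

92.402


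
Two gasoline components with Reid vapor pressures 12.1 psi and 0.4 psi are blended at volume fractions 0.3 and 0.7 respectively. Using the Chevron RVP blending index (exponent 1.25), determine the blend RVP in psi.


Chevron index: RVP_blend = (sum xi*RVPi^1.25)^(1/1.25)
RVP^1.25 terms: 0.3 * 12.1^1.25 + 0.7 * 0.4^1.25 = 6.9929
RVP_blend = 6.9929^(1/1.25) = 4.739

4.739 psi


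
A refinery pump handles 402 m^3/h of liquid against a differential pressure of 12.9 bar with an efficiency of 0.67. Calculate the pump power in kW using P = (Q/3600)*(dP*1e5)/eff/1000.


Q = 402 / 3600 = 0.111667 m^3/s
P = 0.111667 * (12.9 * 1e5) / 0.67 / 1000 = 215.0

215.0 kW


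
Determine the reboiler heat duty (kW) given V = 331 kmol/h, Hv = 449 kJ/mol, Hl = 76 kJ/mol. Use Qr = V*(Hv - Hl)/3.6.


Qr = 331 * (449 - 76) / 3.6 = 331 * 373 / 3.6 = 34300

34300 kW


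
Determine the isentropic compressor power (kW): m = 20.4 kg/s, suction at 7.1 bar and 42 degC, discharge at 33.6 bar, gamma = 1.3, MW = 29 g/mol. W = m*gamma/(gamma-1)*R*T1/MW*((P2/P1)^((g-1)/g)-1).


Isentropic work: W = m*(gamma/(gamma-1))*(R*T1/MW)*((P2/P1)^((gamma-1)/gamma) - 1)
T1 = 42 + 273.15 = 315.15 K
Pressure ratio = 33.6 / 7.1 = 4.73239
Exponent = (1.3 - 1)/1.3 = 0.230769
(P2/P1)^exp - 1 = 4.73239^0.230769 - 1 = 0.431488
W = 20.4 * 1.3 / 0.3 * 8.314 * 315.15 / 29 * 0.431488 = 3446

3446 kW


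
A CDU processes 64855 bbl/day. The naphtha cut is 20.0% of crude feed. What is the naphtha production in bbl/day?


Crude throughput = 64855 bbl/day
Fraction yield = 20.0%
yield = throughput * fraction / 100
yield = 64855 * 20.0 / 100 = 12971

12971 bbl/day


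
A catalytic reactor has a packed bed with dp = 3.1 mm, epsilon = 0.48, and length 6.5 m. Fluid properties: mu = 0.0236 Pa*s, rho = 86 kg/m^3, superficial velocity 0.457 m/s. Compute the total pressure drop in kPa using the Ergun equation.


dp = 3.1 mm = 0.0031 m
Viscous term = 150*0.0236*0.457*(1-0.48)^2 / (0.0031^2*0.48^3) = 411603
Inertial term = 1.75*86*0.457^2*(1-0.48) / (0.0031*0.48^3) = 47674.6
dP/L = 411603 + 47674.6 = 459278 Pa/m
dP = 459278 * 6.5 / 1000 = 2985 kPa

2985 kPa


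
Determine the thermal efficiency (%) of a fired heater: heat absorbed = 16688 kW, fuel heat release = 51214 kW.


Furnace efficiency = Q_absorbed / Q_fuel * 100
= 16688 / 51214 * 100 = 32.58

32.58 %


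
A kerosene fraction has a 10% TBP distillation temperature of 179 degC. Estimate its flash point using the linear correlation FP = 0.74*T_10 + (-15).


FP = 0.74 * 179 + (-15) = 117.46

117.46 degC


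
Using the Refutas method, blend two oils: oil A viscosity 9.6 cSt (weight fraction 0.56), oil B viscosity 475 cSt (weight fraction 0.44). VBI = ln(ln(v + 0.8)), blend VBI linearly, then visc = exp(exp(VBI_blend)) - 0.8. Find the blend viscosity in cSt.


Refutas method: VBN_i = 14.534*ln(ln(visc_i + 0.8)) + 10.975, blended linearly by mass fraction; since VBN is linear in VBI_i = ln(ln(visc_i + 0.8)) and the fractions sum to 1, blend VBI directly: visc = exp(exp(VBI_blend)) - 0.8
VBI_1 = ln(ln(9.6 + 0.8)) = 0.850922
VBI_2 = ln(ln(475 + 0.8)) = 1.81889
VBI_blend = 0.56 * 0.850922 + 0.44 * 1.81889 = 1.27683
visc_blend = exp(exp(1.27683)) - 0.8 = 35.26

35.26 cSt


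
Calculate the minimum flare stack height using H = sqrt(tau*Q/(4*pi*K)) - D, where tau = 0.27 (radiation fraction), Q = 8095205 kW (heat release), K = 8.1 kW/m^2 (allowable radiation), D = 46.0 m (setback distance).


tau*Q/(4*pi*K) = 0.27 * 8095205 / (4 * pi * 8.1) = 21473.2
sqrt(21473.2) = 146.537
H = 146.537 - 46.0 = 100.5

100.5 m


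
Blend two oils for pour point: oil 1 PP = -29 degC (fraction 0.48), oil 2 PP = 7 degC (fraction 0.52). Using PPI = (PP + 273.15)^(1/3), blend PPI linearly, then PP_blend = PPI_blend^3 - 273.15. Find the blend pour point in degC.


PPI_1 = (-29 + 273.15)^(1/3) = 6.25008
PPI_2 = (7 + 273.15)^(1/3) = 6.543301
PPI_blend = 0.48 * 6.25008 + 0.52 * 6.543301 = 6.402555
PP_blend = 6.402555^3 - 273.15 = 262.4581 - 273.15 = -10.69

-10.69 degC


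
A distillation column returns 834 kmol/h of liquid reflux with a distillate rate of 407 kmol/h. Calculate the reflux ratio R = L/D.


Reflux ratio definition: R = L / D (liquid returned / distillate withdrawn)
L = 834 kmol/h, D = 407 kmol/h
R = 834 / 407 = 2.049

2.049


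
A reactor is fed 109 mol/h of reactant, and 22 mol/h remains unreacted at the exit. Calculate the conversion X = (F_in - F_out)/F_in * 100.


X = (F_in - F_out) / F_in * 100
Moles reacted = 109 - 22 = 87
X = 87 / 109 * 100
= 0.7982 * 100
= 79.82 %

79.82 %


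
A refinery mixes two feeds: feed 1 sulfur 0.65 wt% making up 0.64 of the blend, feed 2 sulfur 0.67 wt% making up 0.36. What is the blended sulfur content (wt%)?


Linear sulfur blending: S_blend = x1*S1 + x2*S2
Contribution 1: 0.64 * 0.65 = 0.416 wt%
Contribution 2: 0.36 * 0.67 = 0.2412 wt%
S_blend = 0.416 + 0.2412 = 0.6572

0.6572 wt%


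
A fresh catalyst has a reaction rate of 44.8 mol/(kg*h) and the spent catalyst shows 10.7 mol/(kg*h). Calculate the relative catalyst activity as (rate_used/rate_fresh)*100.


Activity (%) = (rate_used / rate_fresh) * 100
rate_used = 10.7, rate_fresh = 44.8
= (10.7 / 44.8) * 100
= 0.2388 * 100 = 23.88

23.88 %


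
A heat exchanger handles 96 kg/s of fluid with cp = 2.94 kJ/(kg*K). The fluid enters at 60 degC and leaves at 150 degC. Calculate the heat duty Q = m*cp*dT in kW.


Q = m_dot * cp * delta_T
delta_T = 150 - 60 = 90 K
Q = 96 * 2.94 * 90
= 282.24 * 90
= 25401.6 kW

25401.6 kW


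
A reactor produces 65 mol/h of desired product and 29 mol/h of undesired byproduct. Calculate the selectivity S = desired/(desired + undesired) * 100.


Selectivity = desired / (desired + undesired) * 100
Total products = 65 + 29 = 94 mol/h
S = 65 / 94 * 100
= 0.6915 * 100
= 69.15 %

69.15 %


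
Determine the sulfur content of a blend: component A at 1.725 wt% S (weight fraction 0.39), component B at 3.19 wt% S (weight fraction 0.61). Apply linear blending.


Linear sulfur blending: S_blend = x1*S1 + x2*S2
Contribution 1: 0.39 * 1.725 = 0.67275 wt%
Contribution 2: 0.61 * 3.19 = 1.9459 wt%
S_blend = 0.67275 + 1.9459 = 2.61865

2.61865 wt%


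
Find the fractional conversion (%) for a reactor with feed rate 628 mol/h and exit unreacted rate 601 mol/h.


X = (F_in - F_out) / F_in * 100
Moles reacted = 628 - 601 = 27
X = 27 / 628 * 100
= 0.04299 * 100
= 4.299 %

4.299 %


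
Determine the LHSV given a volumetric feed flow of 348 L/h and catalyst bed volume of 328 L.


LHSV = volumetric feed rate / catalyst volume
= 348 L/h / 328 L
= 1.061 h^-1

1.061 h^-1


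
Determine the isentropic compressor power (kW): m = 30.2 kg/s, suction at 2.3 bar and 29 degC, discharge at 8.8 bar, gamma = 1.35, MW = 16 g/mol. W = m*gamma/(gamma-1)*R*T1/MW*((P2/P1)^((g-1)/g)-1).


Isentropic work: W = m*(gamma/(gamma-1))*(R*T1/MW)*((P2/P1)^((gamma-1)/gamma) - 1)
T1 = 29 + 273.15 = 302.15 K
Pressure ratio = 8.8 / 2.3 = 3.82609
Exponent = (1.35 - 1)/1.35 = 0.259259
(P2/P1)^exp - 1 = 3.82609^0.259259 - 1 = 0.416069
W = 30.2 * 1.35 / 0.35 * 8.314 * 302.15 / 16 * 0.416069 = 7609

7609 kW


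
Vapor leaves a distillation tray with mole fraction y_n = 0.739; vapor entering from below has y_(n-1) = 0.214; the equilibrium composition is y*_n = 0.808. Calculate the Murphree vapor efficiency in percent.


Murphree vapor efficiency: EMV = (y_n - y_(n-1)) / (y*_n - y_(n-1)) * 100
EMV = (0.739 - 0.214) / (0.808 - 0.214) * 100 = 0.525 / 0.594 * 100 = 88.38

88.38 %


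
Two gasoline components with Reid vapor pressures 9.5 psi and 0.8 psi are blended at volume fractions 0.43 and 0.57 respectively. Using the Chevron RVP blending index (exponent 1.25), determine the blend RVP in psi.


Chevron index: RVP_blend = (sum xi*RVPi^1.25)^(1/1.25)
RVP^1.25 terms: 0.43 * 9.5^1.25 + 0.57 * 0.8^1.25 = 7.60297
RVP_blend = 7.60297^(1/1.25) = 5.067

5.067 psi


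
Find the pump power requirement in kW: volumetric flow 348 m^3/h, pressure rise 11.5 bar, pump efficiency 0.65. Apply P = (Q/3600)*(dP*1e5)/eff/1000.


Q = 348 / 3600 = 0.0966667 m^3/s
P = 0.0966667 * (11.5 * 1e5) / 0.65 / 1000 = 171.0

171.0 kW


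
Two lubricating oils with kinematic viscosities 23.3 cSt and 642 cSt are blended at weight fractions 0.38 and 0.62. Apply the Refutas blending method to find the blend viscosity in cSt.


Refutas method: VBN_i = 14.534*ln(ln(visc_i + 0.8)) + 10.975, blended linearly by mass fraction; since VBN is linear in VBI_i = ln(ln(visc_i + 0.8)) and the fractions sum to 1, blend VBI directly: visc = exp(exp(VBI_blend)) - 0.8
VBI_1 = ln(ln(23.3 + 0.8)) = 1.15758
VBI_2 = ln(ln(642 + 0.8)) = 1.86653
VBI_blend = 0.38 * 1.15758 + 0.62 * 1.86653 = 1.59713
visc_blend = exp(exp(1.59713)) - 0.8 = 138.8

138.8 cSt


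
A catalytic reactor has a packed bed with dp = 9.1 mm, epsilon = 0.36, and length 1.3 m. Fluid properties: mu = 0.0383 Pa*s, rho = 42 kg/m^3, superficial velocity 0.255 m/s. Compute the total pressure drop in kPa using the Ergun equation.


dp = 9.1 mm = 0.0091 m
Viscous term = 150*0.0383*0.255*(1-0.36)^2 / (0.0091^2*0.36^3) = 155310
Inertial term = 1.75*42*0.255^2*(1-0.36) / (0.0091*0.36^3) = 7204.42
dP/L = 155310 + 7204.42 = 162514 Pa/m
dP = 162514 * 1.3 / 1000 = 211.3 kPa

211.3 kPa


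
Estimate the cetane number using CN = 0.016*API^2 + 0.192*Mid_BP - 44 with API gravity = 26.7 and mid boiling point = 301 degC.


CN = 0.016 * 26.7^2 + 0.192 * 301 - 44
CN = 11.40624 + 57.792 - 44 = 25.19824

25.19824


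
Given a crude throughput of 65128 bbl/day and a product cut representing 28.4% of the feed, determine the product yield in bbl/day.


Crude throughput = 65128 bbl/day
Fraction yield = 28.4%
yield = throughput * fraction / 100
yield = 65128 * 28.4 / 100 = 18496.352

18496.352 bbl/day


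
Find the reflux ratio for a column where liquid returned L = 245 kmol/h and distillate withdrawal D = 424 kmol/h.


Reflux ratio definition: R = L / D (liquid returned / distillate withdrawn)
L = 245 kmol/h, D = 424 kmol/h
R = 245 / 424 = 0.5778

0.5778


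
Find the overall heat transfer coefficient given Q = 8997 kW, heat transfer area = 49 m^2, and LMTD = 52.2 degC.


From Q = U*A*LMTD, U = Q / (A * LMTD)
U = 8997 / (49 * 52.2) = 8997 / 2557.8 = 3.517

3.517 kW/(m^2*K)


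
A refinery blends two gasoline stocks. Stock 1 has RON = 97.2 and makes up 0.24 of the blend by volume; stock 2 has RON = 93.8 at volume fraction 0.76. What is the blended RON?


Linear blending: RON_blend = sum(vi * RONi)
Contribution 1: 0.24 * 97.2 = 23.328
Contribution 2: 0.76 * 93.8 = 71.288
RON_blend = 23.328 + 71.288 = 94.616

94.616


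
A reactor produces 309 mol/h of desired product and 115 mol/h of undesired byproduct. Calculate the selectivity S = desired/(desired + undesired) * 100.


Selectivity = desired / (desired + undesired) * 100
Total products = 309 + 115 = 424 mol/h
S = 309 / 424 * 100
= 0.7288 * 100
= 72.88 %

72.88 %


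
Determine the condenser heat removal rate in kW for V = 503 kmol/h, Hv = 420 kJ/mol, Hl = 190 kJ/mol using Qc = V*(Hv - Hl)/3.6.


Qc = 503 * (420 - 190) / 3.6 = 503 * 230 / 3.6 = 32140

32140 kW


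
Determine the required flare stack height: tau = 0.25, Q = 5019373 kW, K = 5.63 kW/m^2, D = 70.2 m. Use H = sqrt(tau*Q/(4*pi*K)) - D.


tau*Q/(4*pi*K) = 0.25 * 5019373 / (4 * pi * 5.63) = 17736.6
sqrt(17736.6) = 133.179
H = 133.179 - 70.2 = 62.98

62.98 m


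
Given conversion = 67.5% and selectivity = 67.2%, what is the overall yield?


Overall yield = conversion (%) * selectivity (%) / 100
Conversion = 67.5%, Selectivity = 67.2%
Y = 67.5 * 67.2 / 100
= 45.36 %

45.36 %


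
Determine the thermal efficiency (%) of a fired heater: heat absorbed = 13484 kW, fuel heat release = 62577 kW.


Furnace efficiency = Q_absorbed / Q_fuel * 100
= 13484 / 62577 * 100 = 21.55

21.55 %


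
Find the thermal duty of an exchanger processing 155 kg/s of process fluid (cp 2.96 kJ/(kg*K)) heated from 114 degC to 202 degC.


Q = m_dot * cp * delta_T
delta_T = 202 - 114 = 88 K
Q = 155 * 2.96 * 88
= 458.8 * 88
= 40374.4 kW

40374.4 kW


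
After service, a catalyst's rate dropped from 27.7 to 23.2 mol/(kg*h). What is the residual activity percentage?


Activity (%) = (rate_used / rate_fresh) * 100
rate_used = 23.2, rate_fresh = 27.7
= (23.2 / 27.7) * 100
= 0.8375 * 100 = 83.75

83.75 %


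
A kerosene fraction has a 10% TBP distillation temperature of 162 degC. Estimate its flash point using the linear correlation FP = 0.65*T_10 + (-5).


FP = 0.65 * 162 + (-5) = 100.3

100.3 degC


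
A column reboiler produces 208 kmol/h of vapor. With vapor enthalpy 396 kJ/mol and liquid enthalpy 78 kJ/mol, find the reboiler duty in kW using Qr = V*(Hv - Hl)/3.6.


Qr = 208 * (396 - 78) / 3.6 = 208 * 318 / 3.6 = 18370

18370 kW


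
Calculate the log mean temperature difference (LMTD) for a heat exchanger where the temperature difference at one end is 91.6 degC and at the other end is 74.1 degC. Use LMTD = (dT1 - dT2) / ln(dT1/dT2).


LMTD = (dT1 - dT2) / ln(dT1/dT2)
= (91.6 - 74.1) / ln(91.6 / 74.1) = 17.5 / 0.212016 = 82.54

82.54 degC


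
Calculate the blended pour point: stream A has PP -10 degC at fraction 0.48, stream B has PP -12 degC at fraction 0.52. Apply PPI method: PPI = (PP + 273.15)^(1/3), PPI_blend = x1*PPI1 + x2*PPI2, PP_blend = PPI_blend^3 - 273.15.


PPI_1 = (-10 + 273.15)^(1/3) = 6.408176
PPI_2 = (-12 + 273.15)^(1/3) = 6.391901
PPI_blend = 0.48 * 6.408176 + 0.52 * 6.391901 = 6.399713
PP_blend = 6.399713^3 - 273.15 = 262.1087 - 273.15 = -11.04

-11.04 degC


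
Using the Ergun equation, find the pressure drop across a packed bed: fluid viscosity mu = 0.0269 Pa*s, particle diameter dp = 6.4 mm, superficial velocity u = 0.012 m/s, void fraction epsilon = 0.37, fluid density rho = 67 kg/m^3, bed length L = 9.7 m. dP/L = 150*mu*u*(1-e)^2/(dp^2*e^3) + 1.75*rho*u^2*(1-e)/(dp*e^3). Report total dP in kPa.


dp = 6.4 mm = 0.0064 m
Viscous term = 150*0.0269*0.012*(1-0.37)^2 / (0.0064^2*0.37^3) = 9262.77
Inertial term = 1.75*67*0.012^2*(1-0.37) / (0.0064*0.37^3) = 32.8119
dP/L = 9262.77 + 32.8119 = 9295.58 Pa/m
dP = 9295.58 * 9.7 / 1000 = 90.17 kPa

90.17 kPa


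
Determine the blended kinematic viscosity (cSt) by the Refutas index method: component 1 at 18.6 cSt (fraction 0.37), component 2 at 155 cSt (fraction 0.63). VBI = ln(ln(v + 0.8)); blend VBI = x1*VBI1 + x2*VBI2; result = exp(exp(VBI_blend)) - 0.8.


Refutas method: VBN_i = 14.534*ln(ln(visc_i + 0.8)) + 10.975, blended linearly by mass fraction; since VBN is linear in VBI_i = ln(ln(visc_i + 0.8)) and the fractions sum to 1, blend VBI directly: visc = exp(exp(VBI_blend)) - 0.8
VBI_1 = ln(ln(18.6 + 0.8)) = 1.08697
VBI_2 = ln(ln(155 + 0.8)) = 1.61911
VBI_blend = 0.37 * 1.08697 + 0.63 * 1.61911 = 1.42222
visc_blend = exp(exp(1.42222)) - 0.8 = 62.40

62.40 cSt


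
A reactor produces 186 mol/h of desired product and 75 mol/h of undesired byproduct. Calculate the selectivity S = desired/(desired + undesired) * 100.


Selectivity = desired / (desired + undesired) * 100
Total products = 186 + 75 = 261 mol/h
S = 186 / 261 * 100
= 0.7126 * 100
= 71.26 %

71.26 %


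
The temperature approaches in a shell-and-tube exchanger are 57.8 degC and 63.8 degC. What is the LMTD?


LMTD = (dT1 - dT2) / ln(dT1/dT2)
= (57.8 - 63.8) / ln(57.8 / 63.8) = -6 / -0.0987644 = 60.75

60.75 degC


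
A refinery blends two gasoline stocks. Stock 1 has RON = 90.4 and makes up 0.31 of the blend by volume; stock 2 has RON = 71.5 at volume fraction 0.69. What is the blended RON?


Linear blending: RON_blend = sum(vi * RONi)
Contribution 1: 0.31 * 90.4 = 28.024
Contribution 2: 0.69 * 71.5 = 49.335
RON_blend = 28.024 + 49.335 = 77.359

77.359


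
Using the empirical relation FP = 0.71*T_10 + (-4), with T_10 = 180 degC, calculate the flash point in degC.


FP = 0.71 * 180 + (-4) = 123.8

123.8 degC


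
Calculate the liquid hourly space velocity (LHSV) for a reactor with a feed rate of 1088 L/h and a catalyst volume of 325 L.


LHSV = volumetric feed rate / catalyst volume
= 1088 L/h / 325 L
= 3.348 h^-1

3.348 h^-1
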